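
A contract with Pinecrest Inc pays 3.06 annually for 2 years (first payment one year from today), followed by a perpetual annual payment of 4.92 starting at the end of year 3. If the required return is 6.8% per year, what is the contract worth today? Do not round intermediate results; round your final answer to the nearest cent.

PV of 2-year annuity: 3.06 × [1 − (1+0.068)^−2] / 0.068 = 5.54791
Perpetuity value at year 2: 4.92 / 0.068 = 72.35294
PV of perpetuity: 72.35294 / (1+0.068)^2 = 63.43277
Total PV = 5.54791 + 63.43277 = 68.98068

68.98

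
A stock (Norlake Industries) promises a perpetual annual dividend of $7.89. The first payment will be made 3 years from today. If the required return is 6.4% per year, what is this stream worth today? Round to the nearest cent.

Value at end of year 2: C / r = $7.89 / 0.064 = $123.2813
Discount to today: PV = $123.2813 / (1 + 0.064)^2 = $123.2813 / 1.132096 = $108.90

$108.90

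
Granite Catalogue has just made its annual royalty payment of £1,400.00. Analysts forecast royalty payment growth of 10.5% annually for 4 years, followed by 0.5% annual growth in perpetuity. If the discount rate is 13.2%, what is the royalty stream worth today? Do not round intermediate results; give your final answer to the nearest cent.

D_1 = 1547.00000
D_2 = 1709.43500
D_3 = 1888.92567
D_4 = 2087.26287
Terminal value at year 4: TV = D_4×(1+g_2)/(r−g_2) = 2097.69919/0.127 = 16517.31642
P_0 = D_1/(1+r)^1 + D_2/(1+r)^2 + D_3/(1+r)^3 + D_4/(1+r)^4 + TV/(1+r)^4
    = 1366.60777 + 1334.01201 + 1302.19370 + 1271.13431 + 10058.97621 = 15332.92400

£15332.92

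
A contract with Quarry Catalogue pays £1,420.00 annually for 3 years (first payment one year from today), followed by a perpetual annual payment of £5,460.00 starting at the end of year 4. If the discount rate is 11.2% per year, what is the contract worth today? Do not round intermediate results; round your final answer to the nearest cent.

£38911.63

PV of 3-year annuity: £1,420.00 × [1 − (1+0.112)^−3] / 0.112 = 3458.03984
Perpetuity value at year 3: £5,460.00 / 0.112 = 48750.00000
PV of perpetuity: 48750.00000 / (1+0.112)^3 = 35453.59329
Total PV = 3458.03984 + 35453.59329 = 38911.63313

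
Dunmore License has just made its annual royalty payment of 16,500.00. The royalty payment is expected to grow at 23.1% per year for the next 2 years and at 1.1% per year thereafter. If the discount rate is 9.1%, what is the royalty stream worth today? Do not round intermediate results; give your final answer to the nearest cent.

D_1 = 20311.50000
D_2 = 25003.45650
Terminal value at year 2: TV = D_2×(1+g_2)/(r−g_2) = 25278.49452/0.08 = 315981.18152
P_0 = D_1/(1+r)^1 + D_2/(1+r)^2 + TV/(1+r)^2
    = 18617.32356 + 21006.34766 + 265467.71856 = 305091.38978

305091.39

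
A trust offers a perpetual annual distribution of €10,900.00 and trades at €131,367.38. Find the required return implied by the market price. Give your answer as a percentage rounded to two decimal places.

P = C/r ⇒ r = C/P = €10,900.00/€131,367.38 = 0.082973

8.30%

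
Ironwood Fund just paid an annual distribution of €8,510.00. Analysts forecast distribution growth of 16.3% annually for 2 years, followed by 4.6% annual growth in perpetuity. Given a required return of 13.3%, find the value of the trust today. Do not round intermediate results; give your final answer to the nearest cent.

D_1 = 9897.13000
D_2 = 11510.36219
Terminal value at year 2: TV = D_2×(1+g_2)/(r−g_2) = 12039.83885/0.087 = 138388.95231
P_0 = D_1/(1+r)^1 + D_2/(1+r)^2 + TV/(1+r)^2
    = 8735.33098 + 8966.62836 + 107805.66968 = 125507.62902

€125507.63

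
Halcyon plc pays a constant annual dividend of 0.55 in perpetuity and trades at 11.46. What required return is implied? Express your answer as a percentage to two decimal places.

P = C/r ⇒ r = C/P = 0.55/11.46 = 0.047993

4.80%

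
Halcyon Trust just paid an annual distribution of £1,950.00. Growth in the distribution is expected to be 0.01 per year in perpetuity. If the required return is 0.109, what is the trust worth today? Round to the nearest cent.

£19893.94

D₁ = D₀ × (1 + g) = £1,950.00 × 1.01 = £1,969.5000
Growing perpetuity: P = D₁ / (r − g) = £1,969.5000 / (0.109 − 0.01) = £19,893.94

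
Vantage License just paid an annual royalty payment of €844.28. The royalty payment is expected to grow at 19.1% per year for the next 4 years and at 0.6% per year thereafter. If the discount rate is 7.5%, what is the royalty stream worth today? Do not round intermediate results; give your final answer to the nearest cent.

€22937.81

D_1 = 1005.53748
D_2 = 1197.59514
D_3 = 1426.33581
D_4 = 1698.76595
Terminal value at year 4: TV = D_4×(1+g_2)/(r−g_2) = 1708.95855/0.069 = 24767.51515
P_0 = D_1/(1+r)^1 + D_2/(1+r)^2 + D_3/(1+r)^3 + D_4/(1+r)^4 + TV/(1+r)^4
    = 935.38370 + 1036.31813 + 1148.14409 + 1272.03684 + 18545.92847 = 22937.81123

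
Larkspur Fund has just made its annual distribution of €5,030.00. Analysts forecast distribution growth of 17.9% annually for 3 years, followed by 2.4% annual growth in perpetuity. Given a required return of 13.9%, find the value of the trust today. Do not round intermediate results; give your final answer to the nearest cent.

€65850.19

D_1 = 5930.37000
D_2 = 6991.90623
D_3 = 8243.45745
Terminal value at year 3: TV = D_3×(1+g_2)/(r−g_2) = 8441.30042/0.115 = 73402.61238
P_0 = D_1/(1+r)^1 + D_2/(1+r)^2 + D_3/(1+r)^3 + TV/(1+r)^3
    = 5206.64618 + 5389.49592 + 5578.76706 + 49675.28236 = 65850.19152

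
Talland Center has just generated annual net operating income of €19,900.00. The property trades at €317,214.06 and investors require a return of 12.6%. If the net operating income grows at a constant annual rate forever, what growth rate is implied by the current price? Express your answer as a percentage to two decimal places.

P = D₀(1+g)/(r−g) ⇒ P(r−g) = D₀(1+g) ⇒ g(P+D₀) = P·r − D₀
g = (P·r − D₀)/(P + D₀) = (€317,214.06×0.126 − €19,900.00) / (€317,214.06 + €19,900.00) = 0.059532

5.95%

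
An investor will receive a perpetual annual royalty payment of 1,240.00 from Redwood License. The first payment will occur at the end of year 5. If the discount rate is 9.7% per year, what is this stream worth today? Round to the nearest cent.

8827.21

Value at end of year 4: C / r = 1,240.00 / 0.097 = 12,783.5052
Discount to today: PV = 12,783.5052 / (1 + 0.097)^4 = 12,783.5052 / 1.448193 = 8,827.21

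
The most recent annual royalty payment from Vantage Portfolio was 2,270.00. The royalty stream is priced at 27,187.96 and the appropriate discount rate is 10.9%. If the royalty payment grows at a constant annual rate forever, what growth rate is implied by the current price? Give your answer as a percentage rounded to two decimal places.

P = D₀(1+g)/(r−g) ⇒ P(r−g) = D₀(1+g) ⇒ g(P+D₀) = P·r − D₀
g = (P·r − D₀)/(P + D₀) = (27,187.96×0.109 − 2,270.00) / (27,187.96 + 2,270.00) = 0.023542

2.35%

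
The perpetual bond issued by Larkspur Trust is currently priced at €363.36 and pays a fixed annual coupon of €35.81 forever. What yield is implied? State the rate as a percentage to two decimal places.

9.86%

P = C/r ⇒ r = C/P = €35.81/€363.36 = 0.098552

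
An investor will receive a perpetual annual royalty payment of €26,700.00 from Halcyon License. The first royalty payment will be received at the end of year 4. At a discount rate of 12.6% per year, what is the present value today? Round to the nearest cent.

Value at end of year 3: C / r = €26,700.00 / 0.126 = €211,904.7619
Discount to today: PV = €211,904.7619 / (1 + 0.126)^3 = €211,904.7619 / 1.427628 = €148,431.32

€148431.32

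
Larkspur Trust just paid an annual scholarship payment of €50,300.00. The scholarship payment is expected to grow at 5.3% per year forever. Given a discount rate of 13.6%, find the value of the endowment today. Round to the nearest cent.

€638143.37

D₁ = D₀ × (1 + g) = €50,300.00 × 1.053 = €52,965.9000
Growing perpetuity: P = D₁ / (r − g) = €52,965.9000 / (0.136 − 0.053) = €638,143.37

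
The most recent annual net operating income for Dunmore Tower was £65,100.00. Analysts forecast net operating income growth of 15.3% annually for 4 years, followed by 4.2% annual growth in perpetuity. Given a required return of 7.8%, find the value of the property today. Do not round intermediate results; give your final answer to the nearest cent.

£2774927.91

D_1 = 75060.30000
D_2 = 86544.52590
D_3 = 99785.83836
D_4 = 115053.07163
Terminal value at year 4: TV = D_4×(1+g_2)/(r−g_2) = 119885.30064/0.036 = 3330147.24002
P_0 = D_1/(1+r)^1 + D_2/(1+r)^2 + D_3/(1+r)^3 + D_4/(1+r)^4 + TV/(1+r)^4
    = 69629.22078 + 74473.55432 + 79654.92406 + 85196.77870 + 2465973.42788 = 2774927.90573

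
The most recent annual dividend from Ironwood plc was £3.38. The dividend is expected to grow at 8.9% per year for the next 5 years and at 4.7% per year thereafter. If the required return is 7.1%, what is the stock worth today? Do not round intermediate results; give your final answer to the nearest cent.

£178.04

D_1 = 3.68082
D_2 = 4.00841
D_3 = 4.36516
D_4 = 4.75366
D_5 = 5.17674
Terminal value at year 5: TV = D_5×(1+g_2)/(r−g_2) = 5.42004/0.024 = 225.83515
P_0 = D_1/(1+r)^1 + D_2/(1+r)^2 + D_3/(1+r)^3 + D_4/(1+r)^4 + D_5/(1+r)^5 + TV/(1+r)^5
    = 3.43681 + 3.49457 + 3.55330 + 3.61302 + 3.67374 + 160.26703 = 178.03847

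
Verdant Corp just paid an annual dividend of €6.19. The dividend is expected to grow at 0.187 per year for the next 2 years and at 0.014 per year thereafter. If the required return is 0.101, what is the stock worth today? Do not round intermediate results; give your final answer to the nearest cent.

€97.72

D_1 = 7.34753
D_2 = 8.72152
Terminal value at year 2: TV = D_2×(1+g_2)/(r−g_2) = 8.84362/0.087 = 101.65080
P_0 = D_1/(1+r)^1 + D_2/(1+r)^2 + TV/(1+r)^2
    = 6.67351 + 7.19478 + 83.85639 = 97.72467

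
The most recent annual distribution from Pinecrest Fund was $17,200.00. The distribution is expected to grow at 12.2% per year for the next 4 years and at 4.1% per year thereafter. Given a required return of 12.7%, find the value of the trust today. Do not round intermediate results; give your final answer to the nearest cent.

$272570.04

D_1 = 19298.40000
D_2 = 21652.80480
D_3 = 24294.44699
D_4 = 27258.36952
Terminal value at year 4: TV = D_4×(1+g_2)/(r−g_2) = 28375.96267/0.086 = 329953.05428
P_0 = D_1/(1+r)^1 + D_2/(1+r)^2 + D_3/(1+r)^3 + D_4/(1+r)^4 + TV/(1+r)^4
    = 17123.69122 + 17047.72098 + 16972.08779 + 16896.79015 + 204529.75055 = 272570.04068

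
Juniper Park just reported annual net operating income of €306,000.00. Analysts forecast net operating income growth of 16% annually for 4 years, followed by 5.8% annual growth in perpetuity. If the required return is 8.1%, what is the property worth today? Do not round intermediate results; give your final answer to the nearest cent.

D_1 = 354960.00000
D_2 = 411753.60000
D_3 = 477634.17600
D_4 = 554055.64416
Terminal value at year 4: TV = D_4×(1+g_2)/(r−g_2) = 586190.87152/0.023 = 25486559.63136
P_0 = D_1/(1+r)^1 + D_2/(1+r)^2 + D_3/(1+r)^3 + D_4/(1+r)^4 + TV/(1+r)^4
    = 328362.62720 + 352359.52595 + 378110.12960 + 405742.59976 + 18664159.58880 = 20128734.47130

€20128734.47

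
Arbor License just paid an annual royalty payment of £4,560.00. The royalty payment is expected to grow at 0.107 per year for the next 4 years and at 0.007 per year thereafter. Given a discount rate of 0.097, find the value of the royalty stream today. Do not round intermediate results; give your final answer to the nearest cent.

£71566.81

D_1 = 5047.92000
D_2 = 5588.04744
D_3 = 6185.96852
D_4 = 6847.86715
Terminal value at year 4: TV = D_4×(1+g_2)/(r−g_2) = 6895.80222/0.09 = 76620.02464
P_0 = D_1/(1+r)^1 + D_2/(1+r)^2 + D_3/(1+r)^3 + D_4/(1+r)^4 + TV/(1+r)^4
    = 4601.56791 + 4643.51475 + 4685.84396 + 4728.55904 + 52907.32170 = 71566.80736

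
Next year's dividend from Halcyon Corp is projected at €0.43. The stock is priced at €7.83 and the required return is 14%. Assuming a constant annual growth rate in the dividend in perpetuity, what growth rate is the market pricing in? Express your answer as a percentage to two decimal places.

8.51%

P = D₁/(r−g) ⇒ g = r − D₁/P = 0.14 − €0.43/€7.83 = 0.085083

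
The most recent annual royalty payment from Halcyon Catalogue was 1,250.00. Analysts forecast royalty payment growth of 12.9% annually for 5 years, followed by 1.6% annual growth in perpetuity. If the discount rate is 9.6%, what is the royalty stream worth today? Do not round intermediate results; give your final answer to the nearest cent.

25250.99

D_1 = 1411.25000
D_2 = 1593.30125
D_3 = 1798.83711
D_4 = 2030.88710
D_5 = 2292.87153
Terminal value at year 5: TV = D_5×(1+g_2)/(r−g_2) = 2329.55748/0.08 = 29119.46849
P_0 = D_1/(1+r)^1 + D_2/(1+r)^2 + D_3/(1+r)^3 + D_4/(1+r)^4 + D_5/(1+r)^5 + TV/(1+r)^5
    = 1287.63686 + 1326.40695 + 1366.34438 + 1407.48432 + 1449.86295 + 18413.25946 = 25250.99492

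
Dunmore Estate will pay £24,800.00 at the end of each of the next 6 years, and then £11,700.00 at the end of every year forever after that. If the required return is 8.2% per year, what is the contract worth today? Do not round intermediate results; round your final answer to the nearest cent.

PV of 6-year annuity: £24,800.00 × [1 − (1+0.082)^−6] / 0.082 = 113955.12246
Perpetuity value at year 6: £11,700.00 / 0.082 = 142682.92683
PV of perpetuity: 142682.92683 / (1+0.082)^6 = 88921.84083
Total PV = 113955.12246 + 88921.84083 = 202876.96329

£202876.96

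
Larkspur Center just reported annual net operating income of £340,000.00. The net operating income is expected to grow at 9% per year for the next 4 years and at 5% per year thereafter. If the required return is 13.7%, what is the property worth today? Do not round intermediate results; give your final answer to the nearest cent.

D_1 = 370600.00000
D_2 = 403954.00000
D_3 = 440309.86000
D_4 = 479937.74740
Terminal value at year 4: TV = D_4×(1+g_2)/(r−g_2) = 503934.63477/0.087 = 5792352.12379
P_0 = D_1/(1+r)^1 + D_2/(1+r)^2 + D_3/(1+r)^3 + D_4/(1+r)^4 + TV/(1+r)^4
    = 325945.47054 + 312471.91107 + 299555.30613 + 287172.63296 + 3465876.60470 = 4691021.92539

£4691021.93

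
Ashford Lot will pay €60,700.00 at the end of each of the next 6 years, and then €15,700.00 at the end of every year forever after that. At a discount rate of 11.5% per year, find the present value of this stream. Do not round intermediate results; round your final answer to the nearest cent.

PV of 6-year annuity: €60,700.00 × [1 − (1+0.115)^−6] / 0.115 = 253136.84781
Perpetuity value at year 6: €15,700.00 / 0.115 = 136521.73913
PV of perpetuity: 136521.73913 / (1+0.115)^6 = 71048.12281
Total PV = 253136.84781 + 71048.12281 = 324184.97062

€324184.97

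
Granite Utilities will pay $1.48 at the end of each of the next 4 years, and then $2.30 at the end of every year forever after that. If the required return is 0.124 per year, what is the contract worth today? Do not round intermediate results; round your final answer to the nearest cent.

$16.08

PV of 4-year annuity: $1.48 × [1 − (1+0.124)^−4] / 0.124 = 4.45767
Perpetuity value at year 4: $2.30 / 0.124 = 18.54839
PV of perpetuity: 18.54839 / (1+0.124)^4 = 11.62093
Total PV = 4.45767 + 11.62093 = 16.07860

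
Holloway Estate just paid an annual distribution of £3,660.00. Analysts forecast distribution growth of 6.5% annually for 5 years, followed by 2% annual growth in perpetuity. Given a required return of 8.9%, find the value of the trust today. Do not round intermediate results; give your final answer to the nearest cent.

£65524.55

D_1 = 3897.90000
D_2 = 4151.26350
D_3 = 4421.09563
D_4 = 4708.46684
D_5 = 5014.51719
Terminal value at year 5: TV = D_5×(1+g_2)/(r−g_2) = 5114.80753/0.069 = 74127.64539
P_0 = D_1/(1+r)^1 + D_2/(1+r)^2 + D_3/(1+r)^3 + D_4/(1+r)^4 + D_5/(1+r)^5 + TV/(1+r)^5
    = 3579.33884 + 3500.45534 + 3423.31032 + 3347.86547 + 3274.08331 + 48399.49236 = 65524.54563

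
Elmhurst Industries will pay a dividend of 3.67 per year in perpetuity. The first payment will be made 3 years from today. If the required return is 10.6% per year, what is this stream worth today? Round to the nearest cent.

28.30

Value at end of year 2: C / r = 3.67 / 0.106 = 34.6226
Discount to today: PV = 34.6226 / (1 + 0.106)^2 = 34.6226 / 1.223236 = 28.30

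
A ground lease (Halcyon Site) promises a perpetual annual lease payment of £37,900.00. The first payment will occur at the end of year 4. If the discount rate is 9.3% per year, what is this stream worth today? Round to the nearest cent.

£312101.44

Value at end of year 3: C / r = £37,900.00 / 0.093 = £407,526.8817
Discount to today: PV = £407,526.8817 / (1 + 0.093)^3 = £407,526.8817 / 1.305751 = £312,101.44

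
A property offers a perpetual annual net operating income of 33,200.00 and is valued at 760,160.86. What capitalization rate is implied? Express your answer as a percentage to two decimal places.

4.37%

P = C/r ⇒ r = C/P = 33,200.00/760,160.86 = 0.043675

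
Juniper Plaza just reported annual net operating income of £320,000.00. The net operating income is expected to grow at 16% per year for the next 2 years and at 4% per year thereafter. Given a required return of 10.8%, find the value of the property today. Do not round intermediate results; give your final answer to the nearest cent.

D_1 = 371200.00000
D_2 = 430592.00000
Terminal value at year 2: TV = D_2×(1+g_2)/(r−g_2) = 447815.68000/0.068 = 6585524.70588
P_0 = D_1/(1+r)^1 + D_2/(1+r)^2 + TV/(1+r)^2
    = 335018.05054 + 350740.91934 + 5364272.88402 = 6050031.85390

£6050031.85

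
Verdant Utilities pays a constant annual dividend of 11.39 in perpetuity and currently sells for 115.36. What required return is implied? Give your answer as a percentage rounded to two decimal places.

9.87%

P = C/r ⇒ r = C/P = 11.39/115.36 = 0.098734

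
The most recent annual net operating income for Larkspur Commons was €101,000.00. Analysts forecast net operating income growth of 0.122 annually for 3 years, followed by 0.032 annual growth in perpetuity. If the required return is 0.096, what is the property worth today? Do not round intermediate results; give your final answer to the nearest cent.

D_1 = 113322.00000
D_2 = 127147.28400
D_3 = 142659.25265
Terminal value at year 3: TV = D_3×(1+g_2)/(r−g_2) = 147224.34873/0.064 = 2300380.44895
P_0 = D_1/(1+r)^1 + D_2/(1+r)^2 + D_3/(1+r)^3 + TV/(1+r)^3
    = 103395.98540 + 105848.80987 + 108359.82179 + 1747302.12629 = 2064906.74335

€2064906.74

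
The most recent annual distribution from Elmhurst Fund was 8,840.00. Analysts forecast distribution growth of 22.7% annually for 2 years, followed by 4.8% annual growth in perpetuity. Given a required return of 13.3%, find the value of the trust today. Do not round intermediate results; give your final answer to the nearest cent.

D_1 = 10846.68000
D_2 = 13308.87636
Terminal value at year 2: TV = D_2×(1+g_2)/(r−g_2) = 13947.70243/0.085 = 164090.61677
P_0 = D_1/(1+r)^1 + D_2/(1+r)^2 + TV/(1+r)^2
    = 9573.41571 + 10367.67968 + 127827.39181 = 147768.48720

147768.49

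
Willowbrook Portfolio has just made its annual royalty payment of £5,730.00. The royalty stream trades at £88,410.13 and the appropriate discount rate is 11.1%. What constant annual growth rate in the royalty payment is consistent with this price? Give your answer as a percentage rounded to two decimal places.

4.34%

P = D₀(1+g)/(r−g) ⇒ P(r−g) = D₀(1+g) ⇒ g(P+D₀) = P·r − D₀
g = (P·r − D₀)/(P + D₀) = (£88,410.13×0.111 − £5,730.00) / (£88,410.13 + £5,730.00) = 0.043377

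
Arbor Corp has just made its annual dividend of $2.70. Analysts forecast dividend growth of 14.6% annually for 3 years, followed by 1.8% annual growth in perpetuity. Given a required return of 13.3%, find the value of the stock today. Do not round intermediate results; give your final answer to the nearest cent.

$33.02

D_1 = 3.09420
D_2 = 3.54595
D_3 = 4.06366
Terminal value at year 3: TV = D_3×(1+g_2)/(r−g_2) = 4.13681/0.115 = 35.97225
P_0 = D_1/(1+r)^1 + D_2/(1+r)^2 + D_3/(1+r)^3 + TV/(1+r)^3
    = 2.73098 + 2.76231 + 2.79401 + 24.73306 = 33.02036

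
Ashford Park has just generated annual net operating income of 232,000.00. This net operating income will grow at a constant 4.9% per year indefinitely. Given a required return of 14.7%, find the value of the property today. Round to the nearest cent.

D₁ = D₀ × (1 + g) = 232,000.00 × 1.049 = 243,368.0000
Growing perpetuity: P = D₁ / (r − g) = 243,368.0000 / (0.147 − 0.049) = 2,483,346.94

2483346.94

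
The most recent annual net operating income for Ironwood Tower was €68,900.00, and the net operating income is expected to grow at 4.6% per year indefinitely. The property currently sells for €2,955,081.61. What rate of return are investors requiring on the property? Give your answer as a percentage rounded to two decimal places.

D₁ = €68,900.00 × 1.046 = €72,069.4000
P = D₁/(r − g) ⇒ r = D₁/P + g = €72,069.4000/€2,955,081.61 + 0.046 = 0.024388 + 0.046 = 0.070388

7.04%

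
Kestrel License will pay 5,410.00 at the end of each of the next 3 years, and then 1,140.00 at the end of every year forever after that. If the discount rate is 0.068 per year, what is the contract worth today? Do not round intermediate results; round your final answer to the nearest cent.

PV of 3-year annuity: 5,410.00 × [1 − (1+0.068)^−3] / 0.068 = 14249.58888
Perpetuity value at year 3: 1,140.00 / 0.068 = 16764.70588
PV of perpetuity: 16764.70588 / (1+0.068)^3 = 13762.01987
Total PV = 14249.58888 + 13762.01987 = 28011.60875

28011.61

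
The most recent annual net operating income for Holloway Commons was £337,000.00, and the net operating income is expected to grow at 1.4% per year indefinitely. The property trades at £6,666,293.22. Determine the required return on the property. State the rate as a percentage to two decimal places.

D₁ = £337,000.00 × 1.014 = £341,718.0000
P = D₁/(r − g) ⇒ r = D₁/P + g = £341,718.0000/£6,666,293.22 + 0.014 = 0.051261 + 0.014 = 0.065261

6.53%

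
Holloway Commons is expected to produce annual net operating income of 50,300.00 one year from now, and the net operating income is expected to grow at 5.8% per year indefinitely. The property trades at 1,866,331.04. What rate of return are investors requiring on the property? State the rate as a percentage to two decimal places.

8.50%

P = D₁/(r − g) ⇒ r = D₁/P + g = 50,300.0000/1,866,331.04 + 0.058 = 0.026951 + 0.058 = 0.084951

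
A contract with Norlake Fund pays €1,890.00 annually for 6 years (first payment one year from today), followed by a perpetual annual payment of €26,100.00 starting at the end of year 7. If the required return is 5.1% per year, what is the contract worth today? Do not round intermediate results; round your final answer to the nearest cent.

PV of 6-year annuity: €1,890.00 × [1 − (1+0.051)^−6] / 0.051 = 9562.45551
Perpetuity value at year 6: €26,100.00 / 0.051 = 511764.70588
PV of perpetuity: 511764.70588 / (1+0.051)^6 = 379711.74885
Total PV = 9562.45551 + 379711.74885 = 389274.20436

€389274.20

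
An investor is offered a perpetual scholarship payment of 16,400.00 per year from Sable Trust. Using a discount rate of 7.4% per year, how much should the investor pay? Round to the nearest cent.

Level perpetuity: PV = C / r = 16,400.00 / 0.074 = 221,621.62

221621.62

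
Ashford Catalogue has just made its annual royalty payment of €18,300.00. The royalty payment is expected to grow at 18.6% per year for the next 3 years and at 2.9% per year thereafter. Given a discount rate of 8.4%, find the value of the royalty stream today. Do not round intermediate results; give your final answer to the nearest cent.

D_1 = 21703.80000
D_2 = 25740.70680
D_3 = 30528.47826
Terminal value at year 3: TV = D_3×(1+g_2)/(r−g_2) = 31413.80413/0.055 = 571160.07517
P_0 = D_1/(1+r)^1 + D_2/(1+r)^2 + D_3/(1+r)^3 + TV/(1+r)^3
    = 20021.95572 + 21905.94048 + 23967.20057 + 448404.53421 = 514299.63098

€514299.63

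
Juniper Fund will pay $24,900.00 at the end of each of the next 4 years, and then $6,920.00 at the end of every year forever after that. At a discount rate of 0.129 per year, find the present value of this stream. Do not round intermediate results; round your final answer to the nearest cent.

PV of 4-year annuity: $24,900.00 × [1 − (1+0.129)^−4] / 0.129 = 74218.48822
Perpetuity value at year 4: $6,920.00 / 0.129 = 53643.41085
PV of perpetuity: 53643.41085 / (1+0.129)^4 = 33017.22859
Total PV = 74218.48822 + 33017.22859 = 107235.71680

$107235.72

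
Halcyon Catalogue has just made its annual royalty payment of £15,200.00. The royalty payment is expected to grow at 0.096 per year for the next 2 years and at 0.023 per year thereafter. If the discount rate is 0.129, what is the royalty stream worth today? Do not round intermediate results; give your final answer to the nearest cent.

D_1 = 16659.20000
D_2 = 18258.48320
Terminal value at year 2: TV = D_2×(1+g_2)/(r−g_2) = 18678.42831/0.106 = 176211.58786
P_0 = D_1/(1+r)^1 + D_2/(1+r)^2 + TV/(1+r)^2
    = 14755.71302 + 14324.41229 + 138244.09215 = 167324.21746

£167324.22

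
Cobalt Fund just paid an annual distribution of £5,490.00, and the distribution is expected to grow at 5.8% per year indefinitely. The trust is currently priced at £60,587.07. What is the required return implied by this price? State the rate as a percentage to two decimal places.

15.39%

D₁ = £5,490.00 × 1.058 = £5,808.4200
P = D₁/(r − g) ⇒ r = D₁/P + g = £5,808.4200/£60,587.07 + 0.058 = 0.095869 + 0.058 = 0.153869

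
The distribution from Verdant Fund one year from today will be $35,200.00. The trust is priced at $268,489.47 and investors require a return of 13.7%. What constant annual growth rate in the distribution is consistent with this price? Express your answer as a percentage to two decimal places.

0.59%

P = D₁/(r−g) ⇒ g = r − D₁/P = 0.137 − $35,200.00/$268,489.47 = 0.005896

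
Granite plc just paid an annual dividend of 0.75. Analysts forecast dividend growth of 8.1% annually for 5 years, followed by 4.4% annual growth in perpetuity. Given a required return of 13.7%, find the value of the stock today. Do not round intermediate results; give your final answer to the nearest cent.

D_1 = 0.81075
D_2 = 0.87642
D_3 = 0.94741
D_4 = 1.02415
D_5 = 1.10711
Terminal value at year 5: TV = D_5×(1+g_2)/(r−g_2) = 1.15582/0.093 = 12.42817
P_0 = D_1/(1+r)^1 + D_2/(1+r)^2 + D_3/(1+r)^3 + D_4/(1+r)^4 + D_5/(1+r)^5 + TV/(1+r)^5
    = 0.71306 + 0.67794 + 0.64455 + 0.61280 + 0.58262 + 6.54041 = 9.77139

9.77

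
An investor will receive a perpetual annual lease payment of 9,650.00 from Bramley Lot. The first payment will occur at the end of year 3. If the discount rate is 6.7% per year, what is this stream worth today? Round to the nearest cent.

Value at end of year 2: C / r = 9,650.00 / 0.067 = 144,029.8507
Discount to today: PV = 144,029.8507 / (1 + 0.067)^2 = 144,029.8507 / 1.138489 = 126,509.66

126509.66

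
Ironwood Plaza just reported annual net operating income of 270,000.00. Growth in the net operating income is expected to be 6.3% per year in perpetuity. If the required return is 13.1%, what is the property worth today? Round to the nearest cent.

D₁ = D₀ × (1 + g) = 270,000.00 × 1.063 = 287,010.0000
Growing perpetuity: P = D₁ / (r − g) = 287,010.0000 / (0.131 − 0.063) = 4,220,735.29

4220735.29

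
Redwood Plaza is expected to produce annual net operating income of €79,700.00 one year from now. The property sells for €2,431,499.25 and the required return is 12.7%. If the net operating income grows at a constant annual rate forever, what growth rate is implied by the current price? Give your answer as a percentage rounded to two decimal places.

P = D₁/(r−g) ⇒ g = r − D₁/P = 0.127 − €79,700.00/€2,431,499.25 = 0.094222

9.42%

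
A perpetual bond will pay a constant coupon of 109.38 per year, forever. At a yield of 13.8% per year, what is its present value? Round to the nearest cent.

792.61

Level perpetuity: PV = C / r = 109.38 / 0.138 = 792.61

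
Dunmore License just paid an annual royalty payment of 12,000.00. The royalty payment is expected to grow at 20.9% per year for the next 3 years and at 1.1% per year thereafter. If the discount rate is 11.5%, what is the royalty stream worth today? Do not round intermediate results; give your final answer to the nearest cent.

D_1 = 14508.00000
D_2 = 17540.17200
D_3 = 21206.06795
Terminal value at year 3: TV = D_3×(1+g_2)/(r−g_2) = 21439.33470/0.104 = 206147.44899
P_0 = D_1/(1+r)^1 + D_2/(1+r)^2 + D_3/(1+r)^3 + TV/(1+r)^3
    = 13011.65919 + 14108.60625 + 15298.03135 + 148714.51626 = 191132.81305

191132.81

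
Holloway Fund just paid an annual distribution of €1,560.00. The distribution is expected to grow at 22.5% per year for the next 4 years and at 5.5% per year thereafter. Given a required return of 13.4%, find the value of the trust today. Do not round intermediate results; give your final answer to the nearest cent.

€35965.28

D_1 = 1911.00000
D_2 = 2340.97500
D_3 = 2867.69438
D_4 = 3512.92561
Terminal value at year 4: TV = D_4×(1+g_2)/(r−g_2) = 3706.13652/0.079 = 46913.12048
P_0 = D_1/(1+r)^1 + D_2/(1+r)^2 + D_3/(1+r)^3 + D_4/(1+r)^4 + TV/(1+r)^4
    = 1685.18519 + 1820.41610 + 1966.49887 + 2124.30433 + 28368.87432 = 35965.27880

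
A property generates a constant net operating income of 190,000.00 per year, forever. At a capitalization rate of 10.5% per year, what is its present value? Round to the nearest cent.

1809523.81

Level perpetuity: PV = C / r = 190,000.00 / 0.105 = 1,809,523.81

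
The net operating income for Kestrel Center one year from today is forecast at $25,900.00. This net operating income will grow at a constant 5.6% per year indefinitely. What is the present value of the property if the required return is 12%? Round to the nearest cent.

$404687.50

Growing perpetuity: P = D₁ / (r − g) = $25,900.0000 / (0.12 − 0.056) = $404,687.50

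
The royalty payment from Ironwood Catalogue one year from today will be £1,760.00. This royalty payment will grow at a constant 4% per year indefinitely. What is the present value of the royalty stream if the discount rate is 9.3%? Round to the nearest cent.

Growing perpetuity: P = D₁ / (r − g) = £1,760.0000 / (0.093 − 0.04) = £33,207.55

£33207.55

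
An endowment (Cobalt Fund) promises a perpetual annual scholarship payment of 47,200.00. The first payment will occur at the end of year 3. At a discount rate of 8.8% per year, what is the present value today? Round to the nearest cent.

453107.80

Value at end of year 2: C / r = 47,200.00 / 0.088 = 536,363.6364
Discount to today: PV = 536,363.6364 / (1 + 0.088)^2 = 536,363.6364 / 1.183744 = 453,107.80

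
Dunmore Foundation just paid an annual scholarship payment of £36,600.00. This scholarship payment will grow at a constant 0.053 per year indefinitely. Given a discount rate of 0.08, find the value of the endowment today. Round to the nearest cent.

£1427400.00

D₁ = D₀ × (1 + g) = £36,600.00 × 1.053 = £38,539.8000
Growing perpetuity: P = D₁ / (r − g) = £38,539.8000 / (0.08 − 0.053) = £1,427,400.00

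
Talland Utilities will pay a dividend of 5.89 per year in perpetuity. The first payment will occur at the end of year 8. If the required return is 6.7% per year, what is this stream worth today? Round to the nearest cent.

Value at end of year 7: C / r = 5.89 / 0.067 = 87.9104
Discount to today: PV = 87.9104 / (1 + 0.067)^7 = 87.9104 / 1.574530 = 55.83

55.83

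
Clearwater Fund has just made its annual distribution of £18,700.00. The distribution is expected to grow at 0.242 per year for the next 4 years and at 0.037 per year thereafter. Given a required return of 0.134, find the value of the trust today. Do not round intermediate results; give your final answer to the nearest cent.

D_1 = 23225.40000
D_2 = 28845.94680
D_3 = 35826.66593
D_4 = 44496.71908
Terminal value at year 4: TV = D_4×(1+g_2)/(r−g_2) = 46143.09769/0.097 = 475702.03800
P_0 = D_1/(1+r)^1 + D_2/(1+r)^2 + D_3/(1+r)^3 + D_4/(1+r)^4 + TV/(1+r)^4
    = 20480.95238 + 22431.51927 + 24567.85444 + 26907.65010 + 287662.19751 = 382050.17371

£382050.17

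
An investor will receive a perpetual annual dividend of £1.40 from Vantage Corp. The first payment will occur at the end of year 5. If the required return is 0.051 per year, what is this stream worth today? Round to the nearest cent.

Value at end of year 4: C / r = £1.40 / 0.051 = £27.4510
Discount to today: PV = £27.4510 / (1 + 0.051)^4 = £27.4510 / 1.220143 = £22.50

£22.50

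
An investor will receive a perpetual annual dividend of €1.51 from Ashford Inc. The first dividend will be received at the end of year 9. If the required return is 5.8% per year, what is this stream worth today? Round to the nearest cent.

€16.58

Value at end of year 8: C / r = €1.51 / 0.058 = €26.0345
Discount to today: PV = €26.0345 / (1 + 0.058)^8 = €26.0345 / 1.569948 = €16.58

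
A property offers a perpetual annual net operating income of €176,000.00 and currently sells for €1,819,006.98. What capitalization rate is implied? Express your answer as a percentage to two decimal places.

9.68%

P = C/r ⇒ r = C/P = €176,000.00/€1,819,006.98 = 0.096756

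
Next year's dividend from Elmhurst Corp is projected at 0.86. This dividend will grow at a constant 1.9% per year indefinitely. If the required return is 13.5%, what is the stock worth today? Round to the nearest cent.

7.41

Growing perpetuity: P = D₁ / (r − g) = 0.8600 / (0.135 − 0.019) = 7.41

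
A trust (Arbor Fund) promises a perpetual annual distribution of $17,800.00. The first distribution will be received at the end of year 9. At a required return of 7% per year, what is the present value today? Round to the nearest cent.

Value at end of year 8: C / r = $17,800.00 / 0.07 = $254,285.7143
Discount to today: PV = $254,285.7143 / (1 + 0.07)^8 = $254,285.7143 / 1.718186 = $147,996.60

$147996.60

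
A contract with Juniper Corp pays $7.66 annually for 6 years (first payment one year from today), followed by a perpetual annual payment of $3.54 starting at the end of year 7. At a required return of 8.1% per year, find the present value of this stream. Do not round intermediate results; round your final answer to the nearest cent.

PV of 6-year annuity: $7.66 × [1 − (1+0.081)^−6] / 0.081 = 35.30409
Perpetuity value at year 6: $3.54 / 0.081 = 43.70370
PV of perpetuity: 43.70370 / (1+0.081)^6 = 27.38824
Total PV = 35.30409 + 27.38824 = 62.69233

$62.69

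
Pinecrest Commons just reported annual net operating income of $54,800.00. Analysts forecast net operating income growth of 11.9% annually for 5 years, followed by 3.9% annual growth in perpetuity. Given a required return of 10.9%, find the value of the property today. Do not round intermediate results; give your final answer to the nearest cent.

D_1 = 61321.20000
D_2 = 68618.42280
D_3 = 76784.01511
D_4 = 85921.31291
D_5 = 96145.94915
Terminal value at year 5: TV = D_5×(1+g_2)/(r−g_2) = 99895.64116/0.07 = 1427080.58807
P_0 = D_1/(1+r)^1 + D_2/(1+r)^2 + D_3/(1+r)^3 + D_4/(1+r)^4 + D_5/(1+r)^5 + TV/(1+r)^5
    = 55294.13886 + 55792.73344 + 56295.82392 + 56803.45082 + 57315.65507 + 850728.08022 = 1132229.88234

$1132229.88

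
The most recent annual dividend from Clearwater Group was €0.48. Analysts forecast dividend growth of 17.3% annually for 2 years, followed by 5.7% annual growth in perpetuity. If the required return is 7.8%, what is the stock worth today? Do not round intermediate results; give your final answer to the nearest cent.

€29.70

D_1 = 0.56304
D_2 = 0.66045
Terminal value at year 2: TV = D_2×(1+g_2)/(r−g_2) = 0.69809/0.021 = 33.24244
P_0 = D_1/(1+r)^1 + D_2/(1+r)^2 + TV/(1+r)^2
    = 0.52230 + 0.56833 + 28.60589 = 29.69652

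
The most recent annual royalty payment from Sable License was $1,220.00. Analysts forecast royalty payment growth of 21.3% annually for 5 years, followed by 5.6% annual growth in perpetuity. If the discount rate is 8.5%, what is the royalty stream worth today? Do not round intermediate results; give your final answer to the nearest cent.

$86215.56

D_1 = 1479.86000
D_2 = 1795.07018
D_3 = 2177.42013
D_4 = 2641.21062
D_5 = 3203.78848
Terminal value at year 5: TV = D_5×(1+g_2)/(r−g_2) = 3383.20063/0.029 = 116662.09074
P_0 = D_1/(1+r)^1 + D_2/(1+r)^2 + D_3/(1+r)^3 + D_4/(1+r)^4 + D_5/(1+r)^5 + TV/(1+r)^5
    = 1363.92627 + 1524.83185 + 1704.71985 + 1905.82966 + 2130.66486 + 77585.58952 = 86215.56202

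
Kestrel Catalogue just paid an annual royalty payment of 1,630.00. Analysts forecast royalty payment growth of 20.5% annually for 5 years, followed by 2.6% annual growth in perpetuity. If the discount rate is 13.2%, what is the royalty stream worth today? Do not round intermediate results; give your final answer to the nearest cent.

31433.17

D_1 = 1964.15000
D_2 = 2366.80075
D_3 = 2851.99490
D_4 = 3436.65386
D_5 = 4141.16790
Terminal value at year 5: TV = D_5×(1+g_2)/(r−g_2) = 4248.83827/0.106 = 40083.37986
P_0 = D_1/(1+r)^1 + D_2/(1+r)^2 + D_3/(1+r)^3 + D_4/(1+r)^4 + D_5/(1+r)^5 + TV/(1+r)^5
    = 1735.11484 + 1847.00829 + 1966.11748 + 2092.90774 + 2227.87441 + 21564.14285 = 31433.16562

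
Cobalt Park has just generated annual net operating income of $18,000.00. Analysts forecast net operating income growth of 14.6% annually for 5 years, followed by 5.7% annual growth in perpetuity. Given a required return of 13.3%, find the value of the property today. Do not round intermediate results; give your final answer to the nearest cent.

D_1 = 20628.00000
D_2 = 23639.68800
D_3 = 27091.08245
D_4 = 31046.38049
D_5 = 35579.15204
Terminal value at year 5: TV = D_5×(1+g_2)/(r−g_2) = 37607.16370/0.076 = 494831.10135
P_0 = D_1/(1+r)^1 + D_2/(1+r)^2 + D_3/(1+r)^3 + D_4/(1+r)^4 + D_5/(1+r)^5 + TV/(1+r)^5
    = 18206.53133 + 18415.43240 + 18626.73039 + 18840.45280 + 19056.62746 + 265037.56873 = 358183.34310

$358183.34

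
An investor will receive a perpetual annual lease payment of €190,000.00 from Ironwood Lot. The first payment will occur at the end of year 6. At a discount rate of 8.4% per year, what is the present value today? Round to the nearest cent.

€1511220.74

Value at end of year 5: C / r = €190,000.00 / 0.084 = €2,261,904.7619
Discount to today: PV = €2,261,904.7619 / (1 + 0.084)^5 = €2,261,904.7619 / 1.496740 = €1,511,220.74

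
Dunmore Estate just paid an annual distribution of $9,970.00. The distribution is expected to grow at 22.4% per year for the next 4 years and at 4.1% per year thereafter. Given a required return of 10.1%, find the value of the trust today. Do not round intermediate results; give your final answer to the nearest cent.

$316556.77

D_1 = 12203.28000
D_2 = 14936.81472
D_3 = 18282.66122
D_4 = 22377.97733
Terminal value at year 4: TV = D_4×(1+g_2)/(r−g_2) = 23295.47440/0.06 = 388257.90667
P_0 = D_1/(1+r)^1 + D_2/(1+r)^2 + D_3/(1+r)^3 + D_4/(1+r)^4 + TV/(1+r)^4
    = 11083.81471 + 12322.06104 + 13698.64007 + 15229.00586 + 264223.25159 = 316556.77328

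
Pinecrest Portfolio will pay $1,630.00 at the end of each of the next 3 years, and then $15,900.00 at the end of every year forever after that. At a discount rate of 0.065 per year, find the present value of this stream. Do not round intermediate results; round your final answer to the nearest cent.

PV of 3-year annuity: $1,630.00 × [1 − (1+0.065)^−3] / 0.065 = 4317.01508
Perpetuity value at year 3: $15,900.00 / 0.065 = 244615.38462
PV of perpetuity: 244615.38462 / (1+0.065)^3 = 202504.62399
Total PV = 4317.01508 + 202504.62399 = 206821.63908

$206821.64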